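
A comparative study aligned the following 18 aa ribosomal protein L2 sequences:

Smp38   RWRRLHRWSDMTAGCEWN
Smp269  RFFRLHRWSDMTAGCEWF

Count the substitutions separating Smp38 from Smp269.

Mismatches occur at site 2 (W→F), site 3 (R→F), site 18 (N→F).
That gives 3 mismatches out of 18 aligned sites, so the Hamming distance is 3.

3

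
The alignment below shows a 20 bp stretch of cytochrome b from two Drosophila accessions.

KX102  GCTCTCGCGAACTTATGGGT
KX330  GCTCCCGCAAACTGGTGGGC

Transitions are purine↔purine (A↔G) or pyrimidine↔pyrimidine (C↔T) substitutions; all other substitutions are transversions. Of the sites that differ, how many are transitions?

The sequences differ at positions 5 (T/C, transition), 9 (G/A, transition), 14 (T/G, transversion), 15 (A/G, transition), 20 (T/C, transition).
Of the 5 differences, 4 transitions and 1 transversion, so the answer is 4.

4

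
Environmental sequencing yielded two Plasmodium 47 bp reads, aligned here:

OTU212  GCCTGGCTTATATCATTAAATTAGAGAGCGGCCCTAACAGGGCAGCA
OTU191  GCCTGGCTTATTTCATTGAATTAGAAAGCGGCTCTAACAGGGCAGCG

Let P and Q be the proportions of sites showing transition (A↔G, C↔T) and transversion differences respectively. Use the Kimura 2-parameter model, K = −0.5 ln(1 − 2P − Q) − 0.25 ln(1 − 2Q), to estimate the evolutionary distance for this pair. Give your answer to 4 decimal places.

0.1172

The sequences differ at positions 12 (A/T, transversion), 18 (A/G, transition), 26 (G/A, transition), 33 (C/T, transition), 47 (A/G, transition).
Of the 5 differences, 4 transitions and 1 transversion over 47 sites: P = 4/47 = 0.085106, Q = 1/47 = 0.021277.
d = −0.5·ln(0.808511) − 0.25·ln(0.957446) = −0.5·(-0.212561) − 0.25·(-0.043486) = 0.1172.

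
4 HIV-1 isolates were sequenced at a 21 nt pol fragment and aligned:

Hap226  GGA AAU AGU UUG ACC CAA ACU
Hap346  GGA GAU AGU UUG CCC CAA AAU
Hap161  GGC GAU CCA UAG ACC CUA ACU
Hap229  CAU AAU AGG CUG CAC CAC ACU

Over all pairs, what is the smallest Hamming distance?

3

Pairwise Hamming distances:
  Hap226 vs Hap346: 3
  Hap226 vs Hap161: 7
  Hap226 vs Hap229: 8
  Hap346 vs Hap161: 8
  Hap346 vs Hap229: 9
  Hap161 vs Hap229: 13
The smallest is 3, between Hap226 and Hap346.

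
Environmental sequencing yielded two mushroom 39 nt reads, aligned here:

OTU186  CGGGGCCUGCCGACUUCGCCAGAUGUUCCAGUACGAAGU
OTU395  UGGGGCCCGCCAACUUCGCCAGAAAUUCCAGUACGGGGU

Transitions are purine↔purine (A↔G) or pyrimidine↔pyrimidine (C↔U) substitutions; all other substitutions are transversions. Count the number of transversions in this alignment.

The sequences differ at positions 1 (C/U, transition), 8 (U/C, transition), 12 (G/A, transition), 24 (U/A, transversion), 25 (G/A, transition), 36 (A/G, transition), 37 (A/G, transition).
Of the 7 differences, 6 transitions and 1 transversion, so the answer is 1.

1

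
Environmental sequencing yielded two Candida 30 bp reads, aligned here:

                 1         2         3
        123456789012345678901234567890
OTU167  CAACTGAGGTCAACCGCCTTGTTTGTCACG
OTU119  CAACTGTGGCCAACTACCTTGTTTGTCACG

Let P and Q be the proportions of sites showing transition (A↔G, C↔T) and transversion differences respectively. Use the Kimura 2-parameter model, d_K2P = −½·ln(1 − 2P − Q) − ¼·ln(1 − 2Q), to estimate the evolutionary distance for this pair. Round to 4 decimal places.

Mismatches occur at site 7 (A↔T, transversion), site 10 (T↔C, transition), site 15 (C↔T, transition), site 16 (G↔A, transition).
Of the 4 differences, 3 transitions and 1 transversion over 30 sites: P = 3/30 = 0.100000, Q = 1/30 = 0.033333.
d = −0.5·ln(0.766667) − 0.25·ln(0.933334) = −0.5·(-0.265703) − 0.25·(-0.068992) = 0.1501.

0.1501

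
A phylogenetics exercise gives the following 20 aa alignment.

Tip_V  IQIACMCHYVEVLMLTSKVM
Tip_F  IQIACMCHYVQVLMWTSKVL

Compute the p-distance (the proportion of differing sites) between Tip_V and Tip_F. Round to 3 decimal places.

Mismatches occur at site 11 (E/Q), site 15 (L/W), site 20 (M/L).
There are 3 differences over 20 sites, so p = 3/20 = 0.150.

0.150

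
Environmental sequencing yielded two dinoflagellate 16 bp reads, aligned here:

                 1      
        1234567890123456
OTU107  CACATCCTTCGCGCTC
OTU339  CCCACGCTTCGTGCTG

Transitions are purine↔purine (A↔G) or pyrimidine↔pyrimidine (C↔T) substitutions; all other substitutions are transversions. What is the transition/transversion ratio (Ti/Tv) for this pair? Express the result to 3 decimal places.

Differing sites — 2:A/C (Tv); 5:T/C (Ti); 6:C/G (Tv); 12:C/T (Ti); 16:C/G (Tv).
Of the 5 differences, 2 transitions and 3 transversions, so Ti/Tv = 2/3 = 0.667.

0.667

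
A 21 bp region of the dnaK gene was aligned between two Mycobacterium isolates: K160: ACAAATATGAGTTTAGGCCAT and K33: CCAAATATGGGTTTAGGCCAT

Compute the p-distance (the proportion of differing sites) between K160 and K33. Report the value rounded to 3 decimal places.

0.095

Mismatches occur at site 1 (A↔C), site 10 (A↔G).
There are 2 differences over 21 sites, so p = 2/21 = 0.095.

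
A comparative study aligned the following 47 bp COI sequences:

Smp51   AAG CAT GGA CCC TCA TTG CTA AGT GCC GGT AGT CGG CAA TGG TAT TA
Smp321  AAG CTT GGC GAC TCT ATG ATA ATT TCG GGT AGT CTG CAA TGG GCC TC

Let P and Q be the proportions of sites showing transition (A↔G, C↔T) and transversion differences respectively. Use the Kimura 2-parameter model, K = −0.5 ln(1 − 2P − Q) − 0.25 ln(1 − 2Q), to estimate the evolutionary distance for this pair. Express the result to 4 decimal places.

0.4345

Differing sites — 5:A/T (Tv); 9:A/C (Tv); 10:C/G (Tv); 11:C/A (Tv); 15:A/T (Tv); 16:T/A (Tv); 19:C/A (Tv); 23:G/T (Tv); 25:G/T (Tv); 27:C/G (Tv); 35:G/T (Tv); 43:T/G (Tv); 44:A/C (Tv); 45:T/C (Ti); 47:A/C (Tv).
Of the 15 differences, 1 transition and 14 transversions over 47 sites: P = 1/47 = 0.021277, Q = 14/47 = 0.297872.
d = −0.5·ln(0.659574) − 0.25·ln(0.404256) = −0.5·(-0.416161) − 0.25·(-0.905707) = 0.4345.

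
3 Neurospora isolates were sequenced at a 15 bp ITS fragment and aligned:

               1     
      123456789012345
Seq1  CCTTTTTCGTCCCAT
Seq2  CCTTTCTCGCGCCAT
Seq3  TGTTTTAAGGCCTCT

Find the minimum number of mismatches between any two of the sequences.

3

Pairwise Hamming distances:
  Seq1 vs Seq2: 3
  Seq1 vs Seq3: 7
  Seq2 vs Seq3: 9
The smallest is 3, between Seq1 and Seq2.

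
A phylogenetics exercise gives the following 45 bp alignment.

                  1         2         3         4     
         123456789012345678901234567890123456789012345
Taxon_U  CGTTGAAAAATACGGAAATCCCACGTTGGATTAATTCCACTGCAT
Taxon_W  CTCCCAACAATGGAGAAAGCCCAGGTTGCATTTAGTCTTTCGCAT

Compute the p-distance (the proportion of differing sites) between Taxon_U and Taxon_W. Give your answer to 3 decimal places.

0.378

Differing sites — 2:G/T; 3:T/C; 4:T/C; 5:G/C; 8:A/C; 12:A/G; 13:C/G; 14:G/A; 19:T/G; 24:C/G; 29:G/C; 33:A/T; 35:T/G; 38:C/T; 39:A/T; 40:C/T; 41:T/C.
There are 17 differences over 45 sites, so p = 17/45 = 0.378.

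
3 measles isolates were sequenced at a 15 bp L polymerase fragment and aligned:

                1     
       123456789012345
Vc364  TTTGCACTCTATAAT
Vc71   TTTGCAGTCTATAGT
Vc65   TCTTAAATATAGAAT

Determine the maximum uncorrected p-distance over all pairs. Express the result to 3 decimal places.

0.467

Pairwise Hamming distances:
  Vc364 vs Vc71: 2
  Vc364 vs Vc65: 6
  Vc71 vs Vc65: 7
The largest is 7 mismatches, between Vc71 and Vc65; p = 7/15 = 0.467.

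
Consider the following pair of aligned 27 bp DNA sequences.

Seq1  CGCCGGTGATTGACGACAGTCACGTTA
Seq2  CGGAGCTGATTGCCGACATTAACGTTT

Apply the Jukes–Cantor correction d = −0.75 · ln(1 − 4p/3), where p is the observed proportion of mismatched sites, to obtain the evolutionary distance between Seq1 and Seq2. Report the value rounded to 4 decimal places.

0.3181

Differing sites — 3:C/G; 4:C/A; 6:G/C; 13:A/C; 19:G/T; 21:C/A; 27:A/T.
p = 7/27 = 0.259259.
d = −0.75 · ln(1 − (4/3)·0.259259) = −0.75 · ln(0.654321) = −0.75 · (-0.424157) = 0.3181.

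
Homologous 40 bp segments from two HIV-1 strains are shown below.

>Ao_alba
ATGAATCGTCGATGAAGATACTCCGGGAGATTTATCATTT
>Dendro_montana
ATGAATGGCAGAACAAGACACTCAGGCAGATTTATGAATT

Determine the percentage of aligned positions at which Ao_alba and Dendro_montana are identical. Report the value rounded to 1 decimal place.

75.0%

The sequences differ at positions 7 (C/G), 9 (T/C), 10 (C/A), 13 (T/A), 14 (G/C), 19 (T/C), 24 (C/A), 27 (G/C), 36 (C/G), 38 (T/A).
30 of the 40 sites match, so the percent identity is 30/40 × 100 = 75.0%.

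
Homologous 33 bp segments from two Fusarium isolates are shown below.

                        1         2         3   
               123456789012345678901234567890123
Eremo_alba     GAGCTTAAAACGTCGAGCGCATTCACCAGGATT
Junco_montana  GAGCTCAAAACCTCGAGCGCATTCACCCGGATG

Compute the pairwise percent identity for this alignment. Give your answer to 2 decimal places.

The sequences differ at positions 6 (T/C), 12 (G/C), 28 (A/C), 33 (T/G).
29 of the 33 sites match, so the percent identity is 29/33 × 100 = 87.88%.

87.88%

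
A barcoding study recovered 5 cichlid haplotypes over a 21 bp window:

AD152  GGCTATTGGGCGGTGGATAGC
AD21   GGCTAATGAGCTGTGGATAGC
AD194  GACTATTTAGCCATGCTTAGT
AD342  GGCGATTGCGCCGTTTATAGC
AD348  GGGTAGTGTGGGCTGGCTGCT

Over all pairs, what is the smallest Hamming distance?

3

Pairwise Hamming distances:
  AD152 vs AD21: 3
  AD152 vs AD194: 8
  AD152 vs AD342: 5
  AD152 vs AD348: 9
  AD21 vs AD194: 8
  AD21 vs AD342: 6
  AD21 vs AD348: 10
  AD194 vs AD342: 9
  AD194 vs AD348: 12
  AD342 vs AD348: 13
The smallest is 3, between AD152 and AD21.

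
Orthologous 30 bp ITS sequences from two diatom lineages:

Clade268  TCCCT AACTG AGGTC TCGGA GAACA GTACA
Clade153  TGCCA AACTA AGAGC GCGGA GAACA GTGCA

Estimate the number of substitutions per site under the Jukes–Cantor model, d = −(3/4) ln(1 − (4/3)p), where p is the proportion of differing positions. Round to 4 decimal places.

The sequences differ at positions 2 (C/G), 5 (T/A), 10 (G/A), 13 (G/A), 14 (T/G), 16 (T/G), 28 (A/G).
p = 7/30 = 0.233333.
d = −0.75 · ln(1 − (4/3)·0.233333) = −0.75 · ln(0.688889) = −0.75 · (-0.372675) = 0.2795.

0.2795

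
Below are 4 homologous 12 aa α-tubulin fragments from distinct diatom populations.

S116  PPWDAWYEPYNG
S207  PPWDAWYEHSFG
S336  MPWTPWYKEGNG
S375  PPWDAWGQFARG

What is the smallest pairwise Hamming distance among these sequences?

Pairwise Hamming distances:
  S116 vs S207: 3
  S116 vs S336: 6
  S116 vs S375: 5
  S207 vs S336: 7
  S207 vs S375: 5
  S336 vs S375: 8
The smallest is 3, between S116 and S207.

3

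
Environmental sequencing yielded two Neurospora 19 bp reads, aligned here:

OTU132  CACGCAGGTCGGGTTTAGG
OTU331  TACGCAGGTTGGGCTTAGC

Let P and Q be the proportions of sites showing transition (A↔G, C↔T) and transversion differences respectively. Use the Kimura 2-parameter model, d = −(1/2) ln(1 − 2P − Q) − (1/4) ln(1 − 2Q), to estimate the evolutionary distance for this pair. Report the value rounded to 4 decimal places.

0.2576

Differing sites — 1:C/T (Ti); 10:C/T (Ti); 14:T/C (Ti); 19:G/C (Tv).
Of the 4 differences, 3 transitions and 1 transversion over 19 sites: P = 3/19 = 0.157895, Q = 1/19 = 0.052632.
d = −0.5·ln(0.631578) − 0.25·ln(0.894736) = −0.5·(-0.459534) − 0.25·(-0.111227) = 0.2576.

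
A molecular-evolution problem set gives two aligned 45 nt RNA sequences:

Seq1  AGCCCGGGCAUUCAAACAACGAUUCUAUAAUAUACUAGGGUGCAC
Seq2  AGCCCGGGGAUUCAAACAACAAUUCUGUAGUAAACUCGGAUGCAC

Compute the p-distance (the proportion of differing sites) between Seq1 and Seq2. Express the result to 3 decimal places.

Mismatches occur at site 9 (C→G), site 21 (G→A), site 27 (A→G), site 30 (A→G), site 33 (U→A), site 37 (A→C), site 40 (G→A).
There are 7 differences over 45 sites, so p = 7/45 = 0.156.

0.156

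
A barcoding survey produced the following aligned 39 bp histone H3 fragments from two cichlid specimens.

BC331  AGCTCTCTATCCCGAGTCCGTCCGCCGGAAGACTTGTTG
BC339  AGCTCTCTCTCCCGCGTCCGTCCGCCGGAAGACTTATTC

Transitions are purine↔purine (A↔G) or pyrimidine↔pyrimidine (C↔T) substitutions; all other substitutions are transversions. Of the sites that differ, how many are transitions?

Mismatches occur at site 9 (A→C, transversion), site 15 (A→C, transversion), site 36 (G→A, transition), site 39 (G→C, transversion).
Of the 4 differences, 1 transition and 3 transversions, so the answer is 1.

1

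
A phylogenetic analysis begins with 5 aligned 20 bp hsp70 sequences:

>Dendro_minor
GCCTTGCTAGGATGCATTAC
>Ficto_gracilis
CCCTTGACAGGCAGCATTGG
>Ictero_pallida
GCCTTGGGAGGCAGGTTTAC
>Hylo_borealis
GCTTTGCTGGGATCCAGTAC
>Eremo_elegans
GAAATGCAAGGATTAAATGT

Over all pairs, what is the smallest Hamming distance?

Pairwise Hamming distances:
  Dendro_minor vs Ficto_gracilis: 7
  Dendro_minor vs Ictero_pallida: 6
  Dendro_minor vs Hylo_borealis: 4
  Dendro_minor vs Eremo_elegans: 9
  Ficto_gracilis vs Ictero_pallida: 7
  Ficto_gracilis vs Hylo_borealis: 11
  Ficto_gracilis vs Eremo_elegans: 12
  Ictero_pallida vs Hylo_borealis: 10
  Ictero_pallida vs Eremo_elegans: 13
  Hylo_borealis vs Eremo_elegans: 10
The smallest is 4, between Dendro_minor and Hylo_borealis.

4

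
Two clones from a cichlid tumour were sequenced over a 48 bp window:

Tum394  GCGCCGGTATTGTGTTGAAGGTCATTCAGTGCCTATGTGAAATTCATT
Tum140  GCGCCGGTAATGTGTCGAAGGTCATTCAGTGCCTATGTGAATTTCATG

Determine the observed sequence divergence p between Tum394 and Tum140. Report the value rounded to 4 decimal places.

0.0833

Differing sites — 10:T/A; 16:T/C; 42:A/T; 48:T/G.
There are 4 differences over 48 sites, so p = 4/48 = 0.0833.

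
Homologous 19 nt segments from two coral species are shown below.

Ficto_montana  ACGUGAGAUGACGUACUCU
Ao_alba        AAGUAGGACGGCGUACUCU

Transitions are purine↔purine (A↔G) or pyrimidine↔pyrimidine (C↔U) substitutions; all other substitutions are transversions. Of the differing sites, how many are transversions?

1

Differing sites — 2:C/A (Tv); 5:G/A (Ti); 6:A/G (Ti); 9:U/C (Ti); 11:A/G (Ti).
Of the 5 differences, 4 transitions and 1 transversion, so the answer is 1.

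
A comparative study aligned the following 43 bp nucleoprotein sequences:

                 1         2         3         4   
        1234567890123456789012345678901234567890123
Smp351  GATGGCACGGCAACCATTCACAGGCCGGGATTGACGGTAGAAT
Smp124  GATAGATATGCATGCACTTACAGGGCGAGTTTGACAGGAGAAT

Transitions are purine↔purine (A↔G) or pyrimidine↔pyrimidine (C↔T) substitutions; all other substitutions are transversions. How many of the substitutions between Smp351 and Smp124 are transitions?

The sequences differ at positions 4 (G/A, transition), 6 (C/A, transversion), 7 (A/T, transversion), 8 (C/A, transversion), 9 (G/T, transversion), 13 (A/T, transversion), 14 (C/G, transversion), 17 (T/C, transition), 19 (C/T, transition), 25 (C/G, transversion), 28 (G/A, transition), 30 (A/T, transversion), 36 (G/A, transition), 38 (T/G, transversion).
Of the 14 differences, 5 transitions and 9 transversions, so the answer is 5.

5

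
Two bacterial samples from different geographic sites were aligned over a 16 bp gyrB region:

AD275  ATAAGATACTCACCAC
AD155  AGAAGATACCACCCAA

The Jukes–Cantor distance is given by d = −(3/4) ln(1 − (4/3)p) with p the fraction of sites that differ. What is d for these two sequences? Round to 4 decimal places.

0.4042

The sequences differ at positions 2 (T/G), 10 (T/C), 11 (C/A), 12 (A/C), 16 (C/A).
p = 5/16 = 0.312500.
d = −0.75 · ln(1 − (4/3)·0.312500) = −0.75 · ln(0.583333) = −0.75 · (-0.538997) = 0.4042.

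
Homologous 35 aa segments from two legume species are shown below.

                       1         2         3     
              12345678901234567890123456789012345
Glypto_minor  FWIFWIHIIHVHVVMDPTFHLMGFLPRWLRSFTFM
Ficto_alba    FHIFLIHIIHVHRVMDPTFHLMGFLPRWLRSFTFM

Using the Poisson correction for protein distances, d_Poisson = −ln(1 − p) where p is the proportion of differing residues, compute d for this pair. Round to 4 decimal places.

0.0896

Differing sites — 2:W/H; 5:W/L; 13:V/R.
p = 3/35 = 0.085714.
d = −ln(1 − 0.085714) = −ln(0.914286) = 0.0896.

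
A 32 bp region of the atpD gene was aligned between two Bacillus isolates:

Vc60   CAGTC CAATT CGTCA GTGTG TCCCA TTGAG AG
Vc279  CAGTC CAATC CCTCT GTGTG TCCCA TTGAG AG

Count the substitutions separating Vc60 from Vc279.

Mismatches occur at site 10 (T↔C), site 12 (G↔C), site 15 (A↔T).
That gives 3 mismatches out of 32 aligned sites, so the Hamming distance is 3.

3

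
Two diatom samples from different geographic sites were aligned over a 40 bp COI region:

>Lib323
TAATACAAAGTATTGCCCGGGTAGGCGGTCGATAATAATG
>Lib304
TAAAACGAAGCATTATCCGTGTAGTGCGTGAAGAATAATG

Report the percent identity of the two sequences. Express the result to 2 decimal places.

70.00%

Differing sites — 4:T/A; 7:A/G; 11:T/C; 15:G/A; 16:C/T; 20:G/T; 25:G/T; 26:C/G; 27:G/C; 30:C/G; 31:G/A; 33:T/G.
28 of the 40 sites match, so the percent identity is 28/40 × 100 = 70.00%.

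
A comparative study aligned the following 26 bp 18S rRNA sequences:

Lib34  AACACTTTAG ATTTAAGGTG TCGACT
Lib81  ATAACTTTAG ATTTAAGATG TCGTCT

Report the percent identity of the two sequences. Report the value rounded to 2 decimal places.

Mismatches occur at site 2 (A/T), site 3 (C/A), site 18 (G/A), site 24 (A/T).
22 of the 26 sites match, so the percent identity is 22/26 × 100 = 84.62%.

84.62%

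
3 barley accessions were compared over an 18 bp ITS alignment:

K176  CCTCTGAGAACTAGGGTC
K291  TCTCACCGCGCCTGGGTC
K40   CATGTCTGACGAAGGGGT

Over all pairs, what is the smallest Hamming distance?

8

Pairwise Hamming distances:
  K176 vs K291: 8
  K176 vs K40: 9
  K291 vs K40: 12
The smallest is 8, between K176 and K291.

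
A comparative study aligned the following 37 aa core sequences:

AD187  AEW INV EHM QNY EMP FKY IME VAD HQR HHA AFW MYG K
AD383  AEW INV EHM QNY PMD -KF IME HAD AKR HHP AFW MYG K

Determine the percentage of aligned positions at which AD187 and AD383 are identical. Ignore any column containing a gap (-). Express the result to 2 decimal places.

Excluding the 1 gap column leaves 36 comparable sites.
Differing sites — 13:E/P; 15:P/D; 18:Y/F; 22:V/H; 25:H/A; 26:Q/K; 30:A/P.
29 of the 36 comparable sites match, so the percent identity is 29/36 × 100 = 80.56%.

80.56%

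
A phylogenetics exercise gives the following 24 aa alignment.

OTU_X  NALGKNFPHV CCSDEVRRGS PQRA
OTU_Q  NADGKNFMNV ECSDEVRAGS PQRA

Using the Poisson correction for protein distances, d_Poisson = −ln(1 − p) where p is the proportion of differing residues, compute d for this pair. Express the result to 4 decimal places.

0.2336

Mismatches occur at site 3 (L→D), site 8 (P→M), site 9 (H→N), site 11 (C→E), site 18 (R→A).
p = 5/24 = 0.208333.
d = −ln(1 − 0.208333) = −ln(0.791667) = 0.2336.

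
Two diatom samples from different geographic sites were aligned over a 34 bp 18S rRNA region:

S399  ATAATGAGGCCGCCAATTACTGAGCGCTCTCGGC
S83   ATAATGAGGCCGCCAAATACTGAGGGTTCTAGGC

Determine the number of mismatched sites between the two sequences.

The sequences differ at positions 17 (T/A), 25 (C/G), 27 (C/T), 31 (C/A).
That gives 4 mismatches out of 34 aligned sites, so the Hamming distance is 4.

4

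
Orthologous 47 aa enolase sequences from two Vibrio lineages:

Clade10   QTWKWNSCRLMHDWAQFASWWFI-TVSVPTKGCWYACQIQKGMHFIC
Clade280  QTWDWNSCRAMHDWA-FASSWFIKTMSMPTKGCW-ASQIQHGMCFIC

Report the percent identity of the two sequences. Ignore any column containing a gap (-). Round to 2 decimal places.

81.82%

Excluding the 3 gap columns leaves 44 comparable sites.
The sequences differ at positions 4 (K/D), 10 (L/A), 20 (W/S), 26 (V/M), 28 (V/M), 37 (C/S), 41 (K/H), 44 (H/C).
36 of the 44 comparable sites match, so the percent identity is 36/44 × 100 = 81.82%.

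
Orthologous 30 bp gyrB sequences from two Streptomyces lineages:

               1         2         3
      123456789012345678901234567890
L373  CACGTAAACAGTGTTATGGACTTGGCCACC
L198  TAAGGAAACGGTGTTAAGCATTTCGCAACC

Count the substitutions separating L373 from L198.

9

The sequences differ at positions 1 (C/T), 3 (C/A), 5 (T/G), 10 (A/G), 17 (T/A), 19 (G/C), 21 (C/T), 24 (G/C), 27 (C/A).
That gives 9 mismatches out of 30 aligned sites, so the Hamming distance is 9.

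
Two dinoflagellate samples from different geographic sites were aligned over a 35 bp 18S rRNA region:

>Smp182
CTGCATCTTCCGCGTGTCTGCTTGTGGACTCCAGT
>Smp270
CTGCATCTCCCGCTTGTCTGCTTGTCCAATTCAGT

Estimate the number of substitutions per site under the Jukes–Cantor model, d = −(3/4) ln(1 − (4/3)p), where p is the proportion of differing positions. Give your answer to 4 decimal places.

0.1946

Mismatches occur at site 9 (T↔C), site 14 (G↔T), site 26 (G↔C), site 27 (G↔C), site 29 (C↔A), site 31 (C↔T).
p = 6/35 = 0.171429.
d = −0.75 · ln(1 − (4/3)·0.171429) = −0.75 · ln(0.771428) = −0.75 · (-0.259512) = 0.1946.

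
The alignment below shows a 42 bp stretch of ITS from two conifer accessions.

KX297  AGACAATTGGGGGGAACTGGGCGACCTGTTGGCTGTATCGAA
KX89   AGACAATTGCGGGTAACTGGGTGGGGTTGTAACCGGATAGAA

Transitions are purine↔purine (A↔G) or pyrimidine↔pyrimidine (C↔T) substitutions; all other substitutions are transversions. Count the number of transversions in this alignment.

Differing sites — 10:G/C (Tv); 14:G/T (Tv); 22:C/T (Ti); 24:A/G (Ti); 25:C/G (Tv); 26:C/G (Tv); 28:G/T (Tv); 29:T/G (Tv); 31:G/A (Ti); 32:G/A (Ti); 34:T/C (Ti); 36:T/G (Tv); 39:C/A (Tv).
Of the 13 differences, 5 transitions and 8 transversions, so the answer is 8.

8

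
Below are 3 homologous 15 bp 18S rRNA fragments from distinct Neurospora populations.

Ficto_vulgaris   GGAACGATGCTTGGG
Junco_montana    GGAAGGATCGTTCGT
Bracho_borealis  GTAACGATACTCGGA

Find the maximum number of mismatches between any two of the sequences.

7

Pairwise Hamming distances:
  Ficto_vulgaris vs Junco_montana: 5
  Ficto_vulgaris vs Bracho_borealis: 4
  Junco_montana vs Bracho_borealis: 7
The largest is 7, between Junco_montana and Bracho_borealis.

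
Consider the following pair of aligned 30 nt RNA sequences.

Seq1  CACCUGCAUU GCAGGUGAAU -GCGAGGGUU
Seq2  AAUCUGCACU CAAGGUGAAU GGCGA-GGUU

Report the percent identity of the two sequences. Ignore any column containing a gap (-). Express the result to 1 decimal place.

Excluding the 2 gap columns leaves 28 comparable sites.
The sequences differ at positions 1 (C/A), 3 (C/U), 9 (U/C), 11 (G/C), 12 (C/A).
23 of the 28 comparable sites match, so the percent identity is 23/28 × 100 = 82.1%.

82.1%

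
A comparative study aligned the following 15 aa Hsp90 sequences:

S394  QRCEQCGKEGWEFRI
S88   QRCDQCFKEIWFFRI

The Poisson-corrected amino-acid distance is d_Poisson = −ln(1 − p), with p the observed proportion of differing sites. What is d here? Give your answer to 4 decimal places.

0.3102

The sequences differ at positions 4 (E/D), 7 (G/F), 10 (G/I), 12 (E/F).
p = 4/15 = 0.266667.
d = −ln(1 − 0.266667) = −ln(0.733333) = 0.3102.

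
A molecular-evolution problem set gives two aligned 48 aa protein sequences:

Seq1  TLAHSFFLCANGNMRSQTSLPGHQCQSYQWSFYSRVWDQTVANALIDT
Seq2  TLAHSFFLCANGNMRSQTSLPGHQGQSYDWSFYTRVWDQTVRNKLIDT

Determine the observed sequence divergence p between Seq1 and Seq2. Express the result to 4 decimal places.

0.1042

Differing sites — 25:C/G; 29:Q/D; 34:S/T; 42:A/R; 44:A/K.
There are 5 differences over 48 sites, so p = 5/48 = 0.1042.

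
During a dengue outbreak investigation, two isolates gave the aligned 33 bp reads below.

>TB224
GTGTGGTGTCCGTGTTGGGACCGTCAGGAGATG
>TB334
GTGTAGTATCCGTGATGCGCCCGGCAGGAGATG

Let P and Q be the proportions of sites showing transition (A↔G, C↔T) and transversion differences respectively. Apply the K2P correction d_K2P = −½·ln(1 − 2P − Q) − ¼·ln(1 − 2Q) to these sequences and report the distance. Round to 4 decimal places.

0.2082

Mismatches occur at site 5 (G/A, transition), site 8 (G/A, transition), site 15 (T/A, transversion), site 18 (G/C, transversion), site 20 (A/C, transversion), site 24 (T/G, transversion).
Of the 6 differences, 2 transitions and 4 transversions over 33 sites: P = 2/33 = 0.060606, Q = 4/33 = 0.121212.
d = −0.5·ln(0.757576) − 0.25·ln(0.757576) = −0.5·(-0.277631) − 0.25·(-0.277631) = 0.2082.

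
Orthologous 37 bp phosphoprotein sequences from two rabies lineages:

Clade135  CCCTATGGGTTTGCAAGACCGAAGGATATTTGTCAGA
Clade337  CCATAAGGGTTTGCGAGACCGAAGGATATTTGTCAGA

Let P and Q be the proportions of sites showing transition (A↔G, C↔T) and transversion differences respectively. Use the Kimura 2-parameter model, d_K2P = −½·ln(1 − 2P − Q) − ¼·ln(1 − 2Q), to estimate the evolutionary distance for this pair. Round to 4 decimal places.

0.0858

The sequences differ at positions 3 (C/A, transversion), 6 (T/A, transversion), 15 (A/G, transition).
Of the 3 differences, 1 transition and 2 transversions over 37 sites: P = 1/37 = 0.027027, Q = 2/37 = 0.054054.
d = −0.5·ln(0.891892) − 0.25·ln(0.891892) = −0.5·(-0.114410) − 0.25·(-0.114410) = 0.0858.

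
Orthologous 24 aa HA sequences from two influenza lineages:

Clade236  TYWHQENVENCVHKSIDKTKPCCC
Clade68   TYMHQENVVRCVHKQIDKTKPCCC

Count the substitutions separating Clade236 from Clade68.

4

The sequences differ at positions 3 (W/M), 9 (E/V), 10 (N/R), 15 (S/Q).
That gives 4 mismatches out of 24 aligned sites, so the Hamming distance is 4.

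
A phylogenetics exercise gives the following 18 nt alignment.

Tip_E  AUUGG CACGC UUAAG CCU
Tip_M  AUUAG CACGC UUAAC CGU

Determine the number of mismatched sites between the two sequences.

Mismatches occur at site 4 (G/A), site 15 (G/C), site 17 (C/G).
That gives 3 mismatches out of 18 aligned sites, so the Hamming distance is 3.

3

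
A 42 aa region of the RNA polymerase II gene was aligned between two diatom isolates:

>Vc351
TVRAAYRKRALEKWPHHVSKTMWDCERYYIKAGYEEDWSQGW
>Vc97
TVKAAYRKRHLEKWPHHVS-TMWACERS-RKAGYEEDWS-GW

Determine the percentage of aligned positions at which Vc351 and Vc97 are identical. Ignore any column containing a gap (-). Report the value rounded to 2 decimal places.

Excluding the 3 gap columns leaves 39 comparable sites.
Differing sites — 3:R/K; 10:A/H; 24:D/A; 28:Y/S; 30:I/R.
34 of the 39 comparable sites match, so the percent identity is 34/39 × 100 = 87.18%.

87.18%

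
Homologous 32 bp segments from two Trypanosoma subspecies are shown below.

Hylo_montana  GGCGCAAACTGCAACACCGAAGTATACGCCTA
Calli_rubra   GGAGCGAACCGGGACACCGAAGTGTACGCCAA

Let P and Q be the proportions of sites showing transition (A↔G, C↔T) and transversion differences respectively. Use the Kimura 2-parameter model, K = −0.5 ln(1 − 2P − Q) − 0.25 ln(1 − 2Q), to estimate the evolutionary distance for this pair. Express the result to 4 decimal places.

The sequences differ at positions 3 (C/A, transversion), 6 (A/G, transition), 10 (T/C, transition), 12 (C/G, transversion), 13 (A/G, transition), 24 (A/G, transition), 31 (T/A, transversion).
Of the 7 differences, 4 transitions and 3 transversions over 32 sites: P = 4/32 = 0.125000, Q = 3/32 = 0.093750.
d = −0.5·ln(0.656250) − 0.25·ln(0.812500) = −0.5·(-0.421213) − 0.25·(-0.207639) = 0.2625.

0.2625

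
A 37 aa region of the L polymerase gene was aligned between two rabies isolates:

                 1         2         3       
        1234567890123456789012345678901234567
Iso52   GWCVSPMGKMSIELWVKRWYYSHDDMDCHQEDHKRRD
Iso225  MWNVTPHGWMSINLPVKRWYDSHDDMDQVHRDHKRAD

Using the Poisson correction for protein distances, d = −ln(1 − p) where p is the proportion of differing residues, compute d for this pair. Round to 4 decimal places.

0.4329

Differing sites — 1:G/M; 3:C/N; 5:S/T; 7:M/H; 9:K/W; 13:E/N; 15:W/P; 21:Y/D; 28:C/Q; 29:H/V; 30:Q/H; 31:E/R; 36:R/A.
p = 13/37 = 0.351351.
d = −ln(1 − 0.351351) = −ln(0.648649) = 0.4329.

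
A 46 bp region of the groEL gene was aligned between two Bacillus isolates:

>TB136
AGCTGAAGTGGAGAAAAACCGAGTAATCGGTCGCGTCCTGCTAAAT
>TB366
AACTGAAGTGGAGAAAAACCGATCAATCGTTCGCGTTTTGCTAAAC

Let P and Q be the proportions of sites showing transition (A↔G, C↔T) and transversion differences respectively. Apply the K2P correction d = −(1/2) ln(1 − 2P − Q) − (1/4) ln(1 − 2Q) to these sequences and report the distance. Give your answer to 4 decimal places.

The sequences differ at positions 2 (G/A, transition), 23 (G/T, transversion), 24 (T/C, transition), 30 (G/T, transversion), 37 (C/T, transition), 38 (C/T, transition), 46 (T/C, transition).
Of the 7 differences, 5 transitions and 2 transversions over 46 sites: P = 5/46 = 0.108696, Q = 2/46 = 0.043478.
d = −0.5·ln(0.739130) − 0.25·ln(0.913044) = −0.5·(-0.302281) − 0.25·(-0.090971) = 0.1739.

0.1739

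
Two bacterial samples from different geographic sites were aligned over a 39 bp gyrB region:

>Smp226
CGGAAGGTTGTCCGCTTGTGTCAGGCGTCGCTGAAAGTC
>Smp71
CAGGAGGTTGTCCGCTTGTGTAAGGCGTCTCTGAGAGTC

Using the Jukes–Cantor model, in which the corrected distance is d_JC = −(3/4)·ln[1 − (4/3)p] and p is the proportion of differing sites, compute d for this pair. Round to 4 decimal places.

Mismatches occur at site 2 (G↔A), site 4 (A↔G), site 22 (C↔A), site 30 (G↔T), site 35 (A↔G).
p = 5/39 = 0.128205.
d = −0.75 · ln(1 − (4/3)·0.128205) = −0.75 · ln(0.829060) = −0.75 · (-0.187463) = 0.1406.

0.1406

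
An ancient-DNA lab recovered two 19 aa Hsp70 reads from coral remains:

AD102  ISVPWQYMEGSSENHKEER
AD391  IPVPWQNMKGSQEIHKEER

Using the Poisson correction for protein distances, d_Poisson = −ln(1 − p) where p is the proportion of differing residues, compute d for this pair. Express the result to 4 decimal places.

The sequences differ at positions 2 (S/P), 7 (Y/N), 9 (E/K), 12 (S/Q), 14 (N/I).
p = 5/19 = 0.263158.
d = −ln(1 − 0.263158) = −ln(0.736842) = 0.3054.

0.3054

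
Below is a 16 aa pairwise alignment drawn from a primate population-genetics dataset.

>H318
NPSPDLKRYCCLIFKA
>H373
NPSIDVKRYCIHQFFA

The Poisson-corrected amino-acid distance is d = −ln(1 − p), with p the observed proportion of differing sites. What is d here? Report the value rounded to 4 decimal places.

Mismatches occur at site 4 (P/I), site 6 (L/V), site 11 (C/I), site 12 (L/H), site 13 (I/Q), site 15 (K/F).
p = 6/16 = 0.375000.
d = −ln(1 − 0.375000) = −ln(0.625000) = 0.4700.

0.4700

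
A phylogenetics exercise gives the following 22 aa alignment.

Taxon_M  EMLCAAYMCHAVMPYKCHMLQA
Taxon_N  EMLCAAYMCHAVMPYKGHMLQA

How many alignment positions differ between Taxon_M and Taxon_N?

A single mismatch occurs at site 17 (C/G).
That gives 1 mismatch out of 22 aligned sites, so the Hamming distance is 1.

1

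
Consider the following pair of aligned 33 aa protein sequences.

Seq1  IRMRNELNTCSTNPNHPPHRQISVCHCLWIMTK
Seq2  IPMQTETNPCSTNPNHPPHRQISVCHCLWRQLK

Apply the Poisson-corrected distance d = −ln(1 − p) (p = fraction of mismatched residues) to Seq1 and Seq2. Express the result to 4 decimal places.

Differing sites — 2:R/P; 4:R/Q; 5:N/T; 7:L/T; 9:T/P; 30:I/R; 31:M/Q; 32:T/L.
p = 8/33 = 0.242424.
d = −ln(1 − 0.242424) = −ln(0.757576) = 0.2776.

0.2776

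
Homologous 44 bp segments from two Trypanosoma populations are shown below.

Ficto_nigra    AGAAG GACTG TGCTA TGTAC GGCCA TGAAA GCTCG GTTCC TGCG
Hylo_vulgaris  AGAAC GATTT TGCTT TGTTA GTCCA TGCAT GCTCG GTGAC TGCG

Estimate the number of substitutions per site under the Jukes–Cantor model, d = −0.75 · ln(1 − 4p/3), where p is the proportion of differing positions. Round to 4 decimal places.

The sequences differ at positions 5 (G/C), 8 (C/T), 10 (G/T), 15 (A/T), 19 (A/T), 20 (C/A), 22 (G/T), 28 (A/C), 30 (A/T), 38 (T/G), 39 (C/A).
p = 11/44 = 0.250000.
d = −0.75 · ln(1 − (4/3)·0.250000) = −0.75 · ln(0.666667) = −0.75 · (-0.405465) = 0.3041.

0.3041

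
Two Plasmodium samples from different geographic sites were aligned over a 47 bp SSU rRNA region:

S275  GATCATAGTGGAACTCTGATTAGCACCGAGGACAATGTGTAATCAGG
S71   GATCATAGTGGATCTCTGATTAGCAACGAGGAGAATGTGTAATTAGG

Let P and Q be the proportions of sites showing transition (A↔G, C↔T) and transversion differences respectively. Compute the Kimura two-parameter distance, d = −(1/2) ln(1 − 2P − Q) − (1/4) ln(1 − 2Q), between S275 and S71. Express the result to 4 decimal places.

0.0904

The sequences differ at positions 13 (A/T, transversion), 26 (C/A, transversion), 33 (C/G, transversion), 44 (C/T, transition).
Of the 4 differences, 1 transition and 3 transversions over 47 sites: P = 1/47 = 0.021277, Q = 3/47 = 0.063830.
d = −0.5·ln(0.893616) − 0.25·ln(0.872340) = −0.5·(-0.112479) − 0.25·(-0.136576) = 0.0904.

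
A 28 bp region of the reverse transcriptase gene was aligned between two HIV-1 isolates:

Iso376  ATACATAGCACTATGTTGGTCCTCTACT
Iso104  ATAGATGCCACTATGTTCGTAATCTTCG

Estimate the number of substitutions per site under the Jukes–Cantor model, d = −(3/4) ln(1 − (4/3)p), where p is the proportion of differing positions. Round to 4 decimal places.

The sequences differ at positions 4 (C/G), 7 (A/G), 8 (G/C), 18 (G/C), 21 (C/A), 22 (C/A), 26 (A/T), 28 (T/G).
p = 8/28 = 0.285714.
d = −0.75 · ln(1 − (4/3)·0.285714) = −0.75 · ln(0.619048) = −0.75 · (-0.479572) = 0.3597.

0.3597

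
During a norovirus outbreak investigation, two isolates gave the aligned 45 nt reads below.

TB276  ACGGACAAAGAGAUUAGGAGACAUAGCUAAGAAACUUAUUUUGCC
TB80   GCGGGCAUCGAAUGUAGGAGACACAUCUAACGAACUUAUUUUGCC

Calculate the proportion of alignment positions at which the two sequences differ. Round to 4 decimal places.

0.2444

Mismatches occur at site 1 (A↔G), site 5 (A↔G), site 8 (A↔U), site 9 (A↔C), site 12 (G↔A), site 13 (A↔U), site 14 (U↔G), site 24 (U↔C), site 26 (G↔U), site 31 (G↔C), site 32 (A↔G).
There are 11 differences over 45 sites, so p = 11/45 = 0.2444.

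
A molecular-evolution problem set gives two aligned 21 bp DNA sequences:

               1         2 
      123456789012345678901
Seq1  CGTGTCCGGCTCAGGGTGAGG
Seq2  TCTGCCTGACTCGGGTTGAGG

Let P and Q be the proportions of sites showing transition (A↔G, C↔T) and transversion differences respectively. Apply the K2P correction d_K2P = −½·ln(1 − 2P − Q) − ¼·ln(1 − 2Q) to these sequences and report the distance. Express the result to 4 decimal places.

0.4765

The sequences differ at positions 1 (C/T, transition), 2 (G/C, transversion), 5 (T/C, transition), 7 (C/T, transition), 9 (G/A, transition), 13 (A/G, transition), 16 (G/T, transversion).
Of the 7 differences, 5 transitions and 2 transversions over 21 sites: P = 5/21 = 0.238095, Q = 2/21 = 0.095238.
d = −0.5·ln(0.428572) − 0.25·ln(0.809524) = −0.5·(-0.847297) − 0.25·(-0.211309) = 0.4765.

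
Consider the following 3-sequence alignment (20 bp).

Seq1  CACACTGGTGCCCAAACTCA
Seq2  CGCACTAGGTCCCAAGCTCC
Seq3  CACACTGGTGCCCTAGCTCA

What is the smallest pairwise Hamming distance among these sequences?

2

Pairwise Hamming distances:
  Seq1 vs Seq2: 6
  Seq1 vs Seq3: 2
  Seq2 vs Seq3: 6
The smallest is 2, between Seq1 and Seq3.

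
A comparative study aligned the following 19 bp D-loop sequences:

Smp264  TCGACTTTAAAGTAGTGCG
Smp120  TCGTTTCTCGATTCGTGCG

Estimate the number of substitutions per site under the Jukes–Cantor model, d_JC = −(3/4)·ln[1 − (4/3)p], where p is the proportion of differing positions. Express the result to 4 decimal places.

Mismatches occur at site 4 (A→T), site 5 (C→T), site 7 (T→C), site 9 (A→C), site 10 (A→G), site 12 (G→T), site 14 (A→C).
p = 7/19 = 0.368421.
d = −0.75 · ln(1 − (4/3)·0.368421) = −0.75 · ln(0.508772) = −0.75 · (-0.675755) = 0.5068.

0.5068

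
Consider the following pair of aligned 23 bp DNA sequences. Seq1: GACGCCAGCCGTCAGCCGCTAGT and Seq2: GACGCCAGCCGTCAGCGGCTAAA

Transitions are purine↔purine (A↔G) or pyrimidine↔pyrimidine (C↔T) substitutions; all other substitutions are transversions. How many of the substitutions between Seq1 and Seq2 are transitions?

Mismatches occur at site 17 (C↔G, transversion), site 22 (G↔A, transition), site 23 (T↔A, transversion).
Of the 3 differences, 1 transition and 2 transversions, so the answer is 1.

1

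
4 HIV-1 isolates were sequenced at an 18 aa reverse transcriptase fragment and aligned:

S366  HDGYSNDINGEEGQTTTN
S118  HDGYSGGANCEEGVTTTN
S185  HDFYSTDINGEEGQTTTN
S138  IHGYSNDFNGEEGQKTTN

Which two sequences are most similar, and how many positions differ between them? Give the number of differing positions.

2

Pairwise Hamming distances:
  S366 vs S118: 5
  S366 vs S185: 2
  S366 vs S138: 4
  S118 vs S185: 6
  S118 vs S138: 8
  S185 vs S138: 6
The smallest is 2, between S366 and S185.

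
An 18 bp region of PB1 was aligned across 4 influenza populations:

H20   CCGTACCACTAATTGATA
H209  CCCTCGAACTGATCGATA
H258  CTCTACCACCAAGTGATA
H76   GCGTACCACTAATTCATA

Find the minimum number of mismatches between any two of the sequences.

2

Pairwise Hamming distances:
  H20 vs H209: 6
  H20 vs H258: 4
  H20 vs H76: 2
  H209 vs H258: 8
  H209 vs H76: 8
  H258 vs H76: 6
The smallest is 2, between H20 and H76.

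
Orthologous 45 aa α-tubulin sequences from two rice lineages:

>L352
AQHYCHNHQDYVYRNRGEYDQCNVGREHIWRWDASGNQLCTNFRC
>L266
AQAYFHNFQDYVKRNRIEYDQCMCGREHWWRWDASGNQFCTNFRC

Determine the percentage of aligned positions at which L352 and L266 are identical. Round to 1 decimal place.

Differing sites — 3:H/A; 5:C/F; 8:H/F; 13:Y/K; 17:G/I; 23:N/M; 24:V/C; 29:I/W; 39:L/F.
36 of the 45 sites match, so the percent identity is 36/45 × 100 = 80.0%.

80.0%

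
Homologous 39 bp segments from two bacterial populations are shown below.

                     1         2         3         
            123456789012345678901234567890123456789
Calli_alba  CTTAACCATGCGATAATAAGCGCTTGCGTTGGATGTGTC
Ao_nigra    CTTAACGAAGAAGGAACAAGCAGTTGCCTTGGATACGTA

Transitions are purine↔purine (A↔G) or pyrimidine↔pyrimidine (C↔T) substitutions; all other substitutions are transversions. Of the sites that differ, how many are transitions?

The sequences differ at positions 7 (C/G, transversion), 9 (T/A, transversion), 11 (C/A, transversion), 12 (G/A, transition), 13 (A/G, transition), 14 (T/G, transversion), 17 (T/C, transition), 22 (G/A, transition), 23 (C/G, transversion), 28 (G/C, transversion), 35 (G/A, transition), 36 (T/C, transition), 39 (C/A, transversion).
Of the 13 differences, 6 transitions and 7 transversions, so the answer is 6.

6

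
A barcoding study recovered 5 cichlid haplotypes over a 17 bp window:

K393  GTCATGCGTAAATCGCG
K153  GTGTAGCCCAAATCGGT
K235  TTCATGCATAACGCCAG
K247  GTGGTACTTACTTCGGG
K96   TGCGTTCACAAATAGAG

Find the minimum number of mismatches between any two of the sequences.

Pairwise Hamming distances:
  K393 vs K153: 7
  K393 vs K235: 6
  K393 vs K247: 7
  K393 vs K96: 8
  K153 vs K235: 11
  K153 vs K247: 8
  K153 vs K96: 10
  K235 vs K247: 10
  K235 vs K96: 8
  K247 vs K96: 10
The smallest is 6, between K393 and K235.

6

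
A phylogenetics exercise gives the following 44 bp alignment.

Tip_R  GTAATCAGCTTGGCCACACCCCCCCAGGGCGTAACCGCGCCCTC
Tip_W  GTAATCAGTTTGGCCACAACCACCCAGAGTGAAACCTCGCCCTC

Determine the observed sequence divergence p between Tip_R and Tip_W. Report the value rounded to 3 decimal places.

Differing sites — 9:C/T; 19:C/A; 22:C/A; 28:G/A; 30:C/T; 32:T/A; 37:G/T.
There are 7 differences over 44 sites, so p = 7/44 = 0.159.

0.159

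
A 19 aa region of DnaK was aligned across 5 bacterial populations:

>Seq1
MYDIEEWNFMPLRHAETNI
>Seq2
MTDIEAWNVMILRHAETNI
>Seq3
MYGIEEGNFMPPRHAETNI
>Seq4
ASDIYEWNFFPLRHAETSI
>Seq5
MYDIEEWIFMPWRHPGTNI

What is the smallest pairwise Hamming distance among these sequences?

3

Pairwise Hamming distances:
  Seq1 vs Seq2: 4
  Seq1 vs Seq3: 3
  Seq1 vs Seq4: 5
  Seq1 vs Seq5: 4
  Seq2 vs Seq3: 7
  Seq2 vs Seq4: 8
  Seq2 vs Seq5: 8
  Seq3 vs Seq4: 8
  Seq3 vs Seq5: 6
  Seq4 vs Seq5: 9
The smallest is 3, between Seq1 and Seq3.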